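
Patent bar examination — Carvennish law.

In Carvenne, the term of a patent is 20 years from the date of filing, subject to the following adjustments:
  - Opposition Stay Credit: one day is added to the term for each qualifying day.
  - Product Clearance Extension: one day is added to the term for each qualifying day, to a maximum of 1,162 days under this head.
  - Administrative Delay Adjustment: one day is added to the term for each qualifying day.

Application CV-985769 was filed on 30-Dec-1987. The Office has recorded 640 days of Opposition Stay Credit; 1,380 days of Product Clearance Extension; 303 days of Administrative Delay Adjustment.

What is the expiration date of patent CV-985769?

2013-10-04

Base term: filing date + 20 years → 30 December 2007.
Opposition Stay Credit: +640 days → 30 September 2009.
Product Clearance Extension: 1380 days claimed exceeds the 1162-day cap, so +1162 days → 5 December 2012.
Administrative Delay Adjustment: +303 days → 4 October 2013.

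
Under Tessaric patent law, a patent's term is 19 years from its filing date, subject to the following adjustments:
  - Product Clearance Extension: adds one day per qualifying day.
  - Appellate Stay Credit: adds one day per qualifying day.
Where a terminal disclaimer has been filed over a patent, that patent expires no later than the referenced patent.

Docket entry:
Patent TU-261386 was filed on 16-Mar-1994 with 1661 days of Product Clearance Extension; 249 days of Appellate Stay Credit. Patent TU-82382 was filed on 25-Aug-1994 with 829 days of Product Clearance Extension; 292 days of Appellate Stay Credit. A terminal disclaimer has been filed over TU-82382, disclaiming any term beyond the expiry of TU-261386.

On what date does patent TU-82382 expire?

September 19, 2016

Natural term of TU-82382:
  Base: filing + 19 years → 25 August 2013.
  Product Clearance Extension: +829 days → 2 December 2015.
  Appellate Stay Credit: +292 days → 19 September 2016.
Expiry of referenced patent TU-261386:
  Base: filing + 19 years → 16 March 2013.
  Product Clearance Extension: +1661 days → 2 October 2017.
  Appellate Stay Credit: +249 days → 8 June 2018.
Terminal disclaimer: TU-82382 expires on the earlier of 19 September 2016 and 8 June 2018.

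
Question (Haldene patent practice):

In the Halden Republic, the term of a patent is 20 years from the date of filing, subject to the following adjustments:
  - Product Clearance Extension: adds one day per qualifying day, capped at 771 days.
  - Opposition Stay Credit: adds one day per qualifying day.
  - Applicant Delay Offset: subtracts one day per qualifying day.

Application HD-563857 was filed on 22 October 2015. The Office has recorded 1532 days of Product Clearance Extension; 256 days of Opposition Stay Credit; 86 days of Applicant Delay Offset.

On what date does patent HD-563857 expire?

May 20, 2038

Base term: filing date + 20 years → 22 October 2035.
Product Clearance Extension: 1532 days claimed exceeds the 771-day cap, so +771 days → 1 December 2037.
Opposition Stay Credit: +256 days → 14 August 2038.
Applicant Delay Offset: −86 days → 20 May 2038.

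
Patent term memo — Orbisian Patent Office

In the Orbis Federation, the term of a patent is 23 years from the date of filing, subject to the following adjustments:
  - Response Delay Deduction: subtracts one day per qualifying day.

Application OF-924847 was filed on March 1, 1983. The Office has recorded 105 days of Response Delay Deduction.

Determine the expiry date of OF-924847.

Base term: filing date + 23 years → 1 March 2006.
Response Delay Deduction: −105 days → 16 November 2005.

2005-11-16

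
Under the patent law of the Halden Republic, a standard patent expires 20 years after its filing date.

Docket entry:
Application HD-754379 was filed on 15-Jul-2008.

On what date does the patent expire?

Filing date + 20 years → 15 July 2028.

July 15, 2028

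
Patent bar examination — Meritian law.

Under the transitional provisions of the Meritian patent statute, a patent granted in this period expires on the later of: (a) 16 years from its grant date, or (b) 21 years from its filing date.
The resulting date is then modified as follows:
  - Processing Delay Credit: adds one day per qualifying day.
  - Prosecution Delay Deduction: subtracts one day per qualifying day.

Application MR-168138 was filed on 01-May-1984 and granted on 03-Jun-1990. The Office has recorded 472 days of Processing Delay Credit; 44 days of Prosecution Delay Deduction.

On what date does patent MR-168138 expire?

August 5, 2007

(a) grant + 16 years → 3 June 2006.
(b) filing + 21 years → 1 May 2005.
Later of the two: 3 June 2006.
Processing Delay Credit: +472 days → 18 September 2007.
Prosecution Delay Deduction: −44 days → 5 August 2007.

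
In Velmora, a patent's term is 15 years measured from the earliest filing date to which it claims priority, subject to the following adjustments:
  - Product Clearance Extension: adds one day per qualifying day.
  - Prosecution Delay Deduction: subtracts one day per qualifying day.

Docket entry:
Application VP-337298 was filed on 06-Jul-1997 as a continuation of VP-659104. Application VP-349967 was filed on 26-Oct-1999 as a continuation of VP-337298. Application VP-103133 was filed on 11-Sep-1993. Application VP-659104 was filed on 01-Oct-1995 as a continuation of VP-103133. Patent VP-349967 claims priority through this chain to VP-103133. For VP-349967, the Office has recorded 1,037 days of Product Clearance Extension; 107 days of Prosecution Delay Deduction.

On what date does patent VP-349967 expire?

Earliest priority filing: 11 September 1993.
Base term: 11 September 1993 + 15 years → 11 September 2008.
Product Clearance Extension: +1037 days → 15 July 2011.
Prosecution Delay Deduction: −107 days → 30 March 2011.

March 30, 2011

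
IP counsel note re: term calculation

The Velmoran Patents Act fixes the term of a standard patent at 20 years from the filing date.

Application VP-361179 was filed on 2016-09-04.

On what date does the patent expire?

2036-09-04

Filing date + 20 years → 4 September 2036.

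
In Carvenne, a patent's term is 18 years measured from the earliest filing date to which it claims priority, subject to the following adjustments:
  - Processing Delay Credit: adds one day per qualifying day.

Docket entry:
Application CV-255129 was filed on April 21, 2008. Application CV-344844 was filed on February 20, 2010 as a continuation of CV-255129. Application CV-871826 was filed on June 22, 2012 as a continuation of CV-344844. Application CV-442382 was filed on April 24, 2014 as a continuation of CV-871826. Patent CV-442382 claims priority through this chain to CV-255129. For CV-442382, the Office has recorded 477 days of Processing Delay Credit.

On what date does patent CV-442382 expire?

Earliest priority filing: 21 April 2008.
Base term: 21 April 2008 + 18 years → 21 April 2026.
Processing Delay Credit: +477 days → 11 August 2027.

2027-08-11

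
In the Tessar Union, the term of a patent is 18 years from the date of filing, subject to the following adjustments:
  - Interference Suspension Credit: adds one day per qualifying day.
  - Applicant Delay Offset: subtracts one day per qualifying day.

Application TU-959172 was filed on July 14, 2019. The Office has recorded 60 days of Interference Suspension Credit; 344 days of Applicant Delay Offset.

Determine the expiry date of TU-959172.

Base term: filing date + 18 years → 14 July 2037.
Interference Suspension Credit: +60 days → 12 September 2037.
Applicant Delay Offset: −344 days → 3 October 2036.

2036-10-03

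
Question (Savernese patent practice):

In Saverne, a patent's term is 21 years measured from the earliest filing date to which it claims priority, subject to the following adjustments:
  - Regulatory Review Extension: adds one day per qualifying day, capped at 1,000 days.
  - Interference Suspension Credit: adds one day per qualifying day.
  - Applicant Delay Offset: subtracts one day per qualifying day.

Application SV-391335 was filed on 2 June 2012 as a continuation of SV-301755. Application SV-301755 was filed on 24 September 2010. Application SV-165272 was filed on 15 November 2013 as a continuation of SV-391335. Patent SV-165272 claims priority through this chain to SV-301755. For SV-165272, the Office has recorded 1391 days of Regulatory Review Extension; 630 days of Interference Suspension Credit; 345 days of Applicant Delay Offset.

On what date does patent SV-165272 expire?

April 1, 2035

Earliest priority filing: 24 September 2010.
Base term: 24 September 2010 + 21 years → 24 September 2031.
Regulatory Review Extension: 1391 days claimed exceeds the 1000-day cap, so +1000 days → 20 June 2034.
Interference Suspension Credit: +630 days → 11 March 2036.
Applicant Delay Offset: −345 days → 1 April 2035.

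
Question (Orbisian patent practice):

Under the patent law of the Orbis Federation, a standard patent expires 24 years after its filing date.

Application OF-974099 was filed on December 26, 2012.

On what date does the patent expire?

Filing date + 24 years → 26 December 2036.

2036-12-26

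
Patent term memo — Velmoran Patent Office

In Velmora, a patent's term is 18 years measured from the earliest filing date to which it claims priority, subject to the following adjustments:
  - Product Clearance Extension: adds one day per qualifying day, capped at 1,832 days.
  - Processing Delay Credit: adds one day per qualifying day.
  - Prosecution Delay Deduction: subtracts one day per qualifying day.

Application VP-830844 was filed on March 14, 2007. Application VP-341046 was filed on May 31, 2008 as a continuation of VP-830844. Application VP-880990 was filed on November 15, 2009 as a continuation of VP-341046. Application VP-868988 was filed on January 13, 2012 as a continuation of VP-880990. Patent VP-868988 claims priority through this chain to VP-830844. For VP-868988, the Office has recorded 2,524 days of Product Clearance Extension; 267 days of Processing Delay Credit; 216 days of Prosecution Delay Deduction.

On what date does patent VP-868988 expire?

Earliest priority filing: 14 March 2007.
Base term: 14 March 2007 + 18 years → 14 March 2025.
Product Clearance Extension: 2524 days claimed exceeds the 1832-day cap, so +1832 days → 20 March 2030.
Processing Delay Credit: +267 days → 12 December 2030.
Prosecution Delay Deduction: −216 days → 10 May 2030.

May 10, 2030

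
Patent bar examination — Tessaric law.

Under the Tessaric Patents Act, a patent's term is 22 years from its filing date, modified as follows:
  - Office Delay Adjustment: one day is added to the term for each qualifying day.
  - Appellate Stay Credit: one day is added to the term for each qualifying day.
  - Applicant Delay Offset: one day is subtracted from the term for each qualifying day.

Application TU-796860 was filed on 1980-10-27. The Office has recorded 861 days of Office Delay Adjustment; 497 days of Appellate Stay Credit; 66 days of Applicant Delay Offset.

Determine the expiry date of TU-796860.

May 11, 2006

Base term: filing date + 22 years → 27 October 2002.
Office Delay Adjustment: +861 days → 6 March 2005.
Appellate Stay Credit: +497 days → 16 July 2006.
Applicant Delay Offset: −66 days → 11 May 2006.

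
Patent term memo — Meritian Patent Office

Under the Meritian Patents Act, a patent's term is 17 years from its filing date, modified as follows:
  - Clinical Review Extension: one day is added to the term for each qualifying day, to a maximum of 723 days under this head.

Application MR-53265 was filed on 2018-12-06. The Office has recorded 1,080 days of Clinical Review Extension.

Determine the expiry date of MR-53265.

2037-11-28

Base term: filing date + 17 years → 6 December 2035.
Clinical Review Extension: 1080 days claimed exceeds the 723-day cap, so +723 days → 28 November 2037.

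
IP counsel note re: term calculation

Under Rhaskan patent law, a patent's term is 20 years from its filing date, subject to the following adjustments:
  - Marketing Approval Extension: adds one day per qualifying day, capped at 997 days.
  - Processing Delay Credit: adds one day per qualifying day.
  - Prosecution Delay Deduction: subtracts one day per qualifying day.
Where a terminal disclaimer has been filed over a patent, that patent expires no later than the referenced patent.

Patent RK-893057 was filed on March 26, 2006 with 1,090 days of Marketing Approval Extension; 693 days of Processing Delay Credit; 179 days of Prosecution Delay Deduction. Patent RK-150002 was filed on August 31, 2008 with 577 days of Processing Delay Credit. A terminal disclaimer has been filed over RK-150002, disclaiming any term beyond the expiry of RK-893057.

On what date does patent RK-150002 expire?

Natural term of RK-150002:
  Base: filing + 20 years → 31 August 2028.
  Processing Delay Credit: +577 days → 31 March 2030.
Expiry of referenced patent RK-893057:
  Base: filing + 20 years → 26 March 2026.
  Marketing Approval Extension: 1090 days claimed exceeds the 997-day cap, so +997 days → 17 December 2028.
  Processing Delay Credit: +693 days → 10 November 2030.
  Prosecution Delay Deduction: −179 days → 15 May 2030.
Terminal disclaimer: RK-150002 expires on the earlier of 31 March 2030 and 15 May 2030.

2030-03-31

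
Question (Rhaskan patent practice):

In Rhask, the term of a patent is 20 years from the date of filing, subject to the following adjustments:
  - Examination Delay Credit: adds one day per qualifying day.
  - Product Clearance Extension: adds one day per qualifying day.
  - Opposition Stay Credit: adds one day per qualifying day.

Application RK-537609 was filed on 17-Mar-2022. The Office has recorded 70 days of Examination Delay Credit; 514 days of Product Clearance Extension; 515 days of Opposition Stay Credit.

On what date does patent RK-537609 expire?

2045-03-20

Base term: filing date + 20 years → 17 March 2042.
Examination Delay Credit: +70 days → 26 May 2042.
Product Clearance Extension: +514 days → 22 October 2043.
Opposition Stay Credit: +515 days → 20 March 2045.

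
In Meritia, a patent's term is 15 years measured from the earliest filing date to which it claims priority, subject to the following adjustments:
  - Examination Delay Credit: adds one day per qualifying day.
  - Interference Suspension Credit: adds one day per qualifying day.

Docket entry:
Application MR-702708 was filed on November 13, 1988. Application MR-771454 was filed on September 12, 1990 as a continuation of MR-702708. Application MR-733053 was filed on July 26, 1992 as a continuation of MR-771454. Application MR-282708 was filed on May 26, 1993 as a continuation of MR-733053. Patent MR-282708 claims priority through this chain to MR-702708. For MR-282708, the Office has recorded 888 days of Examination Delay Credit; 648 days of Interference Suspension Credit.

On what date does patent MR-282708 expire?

2008-01-27

Earliest priority filing: 13 November 1988.
Base term: 13 November 1988 + 15 years → 13 November 2003.
Examination Delay Credit: +888 days → 19 April 2006.
Interference Suspension Credit: +648 days → 27 January 2008.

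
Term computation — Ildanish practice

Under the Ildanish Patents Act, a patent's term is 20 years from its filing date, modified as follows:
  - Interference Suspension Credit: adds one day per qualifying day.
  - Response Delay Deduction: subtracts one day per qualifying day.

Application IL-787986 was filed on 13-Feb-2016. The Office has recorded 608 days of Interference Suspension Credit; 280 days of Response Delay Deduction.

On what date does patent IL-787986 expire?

January 6, 2037

Base term: filing date + 20 years → 13 February 2036.
Interference Suspension Credit: +608 days → 13 October 2037.
Response Delay Deduction: −280 days → 6 January 2037.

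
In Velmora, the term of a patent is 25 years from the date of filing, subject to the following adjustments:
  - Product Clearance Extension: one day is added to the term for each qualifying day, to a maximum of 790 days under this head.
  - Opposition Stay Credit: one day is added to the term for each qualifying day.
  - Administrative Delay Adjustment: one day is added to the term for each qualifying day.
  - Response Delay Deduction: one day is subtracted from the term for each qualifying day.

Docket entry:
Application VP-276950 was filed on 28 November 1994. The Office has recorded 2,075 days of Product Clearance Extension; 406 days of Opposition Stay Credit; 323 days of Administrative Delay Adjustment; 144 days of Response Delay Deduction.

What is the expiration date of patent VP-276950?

Base term: filing date + 25 years → 28 November 2019.
Product Clearance Extension: 2075 days claimed exceeds the 790-day cap, so +790 days → 26 January 2022.
Opposition Stay Credit: +406 days → 8 March 2023.
Administrative Delay Adjustment: +323 days → 25 January 2024.
Response Delay Deduction: −144 days → 3 September 2023.

2023-09-03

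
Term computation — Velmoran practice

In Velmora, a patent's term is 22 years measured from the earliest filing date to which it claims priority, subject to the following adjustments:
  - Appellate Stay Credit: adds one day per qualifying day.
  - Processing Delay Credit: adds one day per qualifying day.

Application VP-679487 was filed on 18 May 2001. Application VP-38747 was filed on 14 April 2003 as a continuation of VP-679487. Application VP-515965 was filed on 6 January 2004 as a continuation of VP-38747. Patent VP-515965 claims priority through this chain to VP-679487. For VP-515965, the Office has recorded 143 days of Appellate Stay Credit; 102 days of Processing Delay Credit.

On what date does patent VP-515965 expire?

Earliest priority filing: 18 May 2001.
Base term: 18 May 2001 + 22 years → 18 May 2023.
Appellate Stay Credit: +143 days → 8 October 2023.
Processing Delay Credit: +102 days → 18 January 2024.

2024-01-18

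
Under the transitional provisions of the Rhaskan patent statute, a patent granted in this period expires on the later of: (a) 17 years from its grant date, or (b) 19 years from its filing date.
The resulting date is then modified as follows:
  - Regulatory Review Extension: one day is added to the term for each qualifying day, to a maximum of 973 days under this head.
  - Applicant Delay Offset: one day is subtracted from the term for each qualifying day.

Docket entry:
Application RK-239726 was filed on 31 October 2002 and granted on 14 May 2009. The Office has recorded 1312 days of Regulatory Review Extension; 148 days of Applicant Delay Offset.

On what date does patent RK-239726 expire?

August 16, 2028

(a) grant + 17 years → 14 May 2026.
(b) filing + 19 years → 31 October 2021.
Later of the two: 14 May 2026.
Regulatory Review Extension: 1312 days claimed exceeds the 973-day cap, so +973 days → 11 January 2029.
Applicant Delay Offset: −148 days → 16 August 2028.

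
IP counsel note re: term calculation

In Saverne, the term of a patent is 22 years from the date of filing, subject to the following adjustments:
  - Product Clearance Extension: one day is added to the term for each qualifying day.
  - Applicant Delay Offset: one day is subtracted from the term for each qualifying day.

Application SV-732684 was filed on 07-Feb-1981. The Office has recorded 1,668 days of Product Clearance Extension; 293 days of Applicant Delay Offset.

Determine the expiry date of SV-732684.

2006-11-13

Base term: filing date + 22 years → 7 February 2003.
Product Clearance Extension: +1668 days → 2 September 2007.
Applicant Delay Offset: −293 days → 13 November 2006.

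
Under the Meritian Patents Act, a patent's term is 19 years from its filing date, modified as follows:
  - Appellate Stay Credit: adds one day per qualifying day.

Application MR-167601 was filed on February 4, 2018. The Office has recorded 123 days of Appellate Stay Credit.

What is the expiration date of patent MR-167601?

2037-06-07

Base term: filing date + 19 years → 4 February 2037.
Appellate Stay Credit: +123 days → 7 June 2037.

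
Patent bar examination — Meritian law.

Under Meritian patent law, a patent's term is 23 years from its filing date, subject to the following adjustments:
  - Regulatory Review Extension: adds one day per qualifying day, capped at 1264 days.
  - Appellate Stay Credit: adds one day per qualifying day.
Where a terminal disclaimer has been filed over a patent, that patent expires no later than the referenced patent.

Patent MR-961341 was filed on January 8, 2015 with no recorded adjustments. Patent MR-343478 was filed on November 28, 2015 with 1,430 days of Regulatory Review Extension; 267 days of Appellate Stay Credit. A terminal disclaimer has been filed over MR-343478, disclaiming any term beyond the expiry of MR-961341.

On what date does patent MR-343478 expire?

January 8, 2038

Natural term of MR-343478:
  Base: filing + 23 years → 28 November 2038.
  Regulatory Review Extension: 1430 days claimed exceeds the 1264-day cap, so +1264 days → 15 May 2042.
  Appellate Stay Credit: +267 days → 6 February 2043.
Expiry of referenced patent MR-961341:
  Base: filing + 23 years → 8 January 2038.
Terminal disclaimer: MR-343478 expires on the earlier of 6 February 2043 and 8 January 2038.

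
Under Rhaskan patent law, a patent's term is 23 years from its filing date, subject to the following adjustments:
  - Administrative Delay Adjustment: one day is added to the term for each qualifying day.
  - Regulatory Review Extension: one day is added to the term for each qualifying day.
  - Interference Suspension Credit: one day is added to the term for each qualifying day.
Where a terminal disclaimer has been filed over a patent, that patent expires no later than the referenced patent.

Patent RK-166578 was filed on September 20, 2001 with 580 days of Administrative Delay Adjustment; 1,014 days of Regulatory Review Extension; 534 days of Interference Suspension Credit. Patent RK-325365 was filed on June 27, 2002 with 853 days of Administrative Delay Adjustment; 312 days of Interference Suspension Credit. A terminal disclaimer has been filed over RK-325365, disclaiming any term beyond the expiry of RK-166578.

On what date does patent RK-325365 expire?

September 4, 2028

Natural term of RK-325365:
  Base: filing + 23 years → 27 June 2025.
  Administrative Delay Adjustment: +853 days → 28 October 2027.
  Interference Suspension Credit: +312 days → 4 September 2028.
Expiry of referenced patent RK-166578:
  Base: filing + 23 years → 20 September 2024.
  Administrative Delay Adjustment: +580 days → 23 April 2026.
  Regulatory Review Extension: +1014 days → 31 January 2029.
  Interference Suspension Credit: +534 days → 19 July 2030.
Terminal disclaimer: RK-325365 expires on the earlier of 4 September 2028 and 19 July 2030.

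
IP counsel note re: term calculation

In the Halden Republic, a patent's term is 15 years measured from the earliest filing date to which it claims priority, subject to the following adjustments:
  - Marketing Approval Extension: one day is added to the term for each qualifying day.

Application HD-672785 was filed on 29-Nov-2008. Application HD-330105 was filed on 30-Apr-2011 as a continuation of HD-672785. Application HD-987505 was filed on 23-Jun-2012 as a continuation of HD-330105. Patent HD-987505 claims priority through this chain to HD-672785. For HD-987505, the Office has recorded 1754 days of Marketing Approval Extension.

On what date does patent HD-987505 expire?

Earliest priority filing: 29 November 2008.
Base term: 29 November 2008 + 15 years → 29 November 2023.
Marketing Approval Extension: +1754 days → 17 September 2028.

September 17, 2028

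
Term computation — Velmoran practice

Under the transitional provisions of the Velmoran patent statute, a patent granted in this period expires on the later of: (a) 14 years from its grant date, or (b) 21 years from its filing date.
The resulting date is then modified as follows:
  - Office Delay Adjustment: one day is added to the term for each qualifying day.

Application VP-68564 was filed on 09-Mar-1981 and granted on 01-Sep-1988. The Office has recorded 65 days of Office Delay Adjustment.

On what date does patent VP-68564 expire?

2002-11-05

(a) grant + 14 years → 1 September 2002.
(b) filing + 21 years → 9 March 2002.
Later of the two: 1 September 2002.
Office Delay Adjustment: +65 days → 5 November 2002.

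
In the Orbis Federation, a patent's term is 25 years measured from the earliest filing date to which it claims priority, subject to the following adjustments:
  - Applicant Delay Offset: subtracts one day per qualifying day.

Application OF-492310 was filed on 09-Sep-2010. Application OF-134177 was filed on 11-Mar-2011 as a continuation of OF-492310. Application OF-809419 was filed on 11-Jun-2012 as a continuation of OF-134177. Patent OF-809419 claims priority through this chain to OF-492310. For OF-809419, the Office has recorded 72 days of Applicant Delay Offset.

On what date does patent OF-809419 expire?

June 29, 2035

Earliest priority filing: 9 September 2010.
Base term: 9 September 2010 + 25 years → 9 September 2035.
Applicant Delay Offset: −72 days → 29 June 2035.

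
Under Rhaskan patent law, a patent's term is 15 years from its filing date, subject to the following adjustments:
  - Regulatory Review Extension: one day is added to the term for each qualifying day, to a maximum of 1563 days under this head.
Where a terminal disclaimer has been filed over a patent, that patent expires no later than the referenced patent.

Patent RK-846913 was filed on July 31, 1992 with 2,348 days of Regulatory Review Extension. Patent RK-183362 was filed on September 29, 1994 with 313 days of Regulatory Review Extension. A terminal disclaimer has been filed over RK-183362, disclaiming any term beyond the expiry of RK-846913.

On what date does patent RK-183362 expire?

August 8, 2010

Natural term of RK-183362:
  Base: filing + 15 years → 29 September 2009.
  Regulatory Review Extension: 313 days (within the 1563-day cap) → +313 days → 8 August 2010.
Expiry of referenced patent RK-846913:
  Base: filing + 15 years → 31 July 2007.
  Regulatory Review Extension: 2348 days claimed exceeds the 1563-day cap, so +1563 days → 10 November 2011.
Terminal disclaimer: RK-183362 expires on the earlier of 8 August 2010 and 10 November 2011.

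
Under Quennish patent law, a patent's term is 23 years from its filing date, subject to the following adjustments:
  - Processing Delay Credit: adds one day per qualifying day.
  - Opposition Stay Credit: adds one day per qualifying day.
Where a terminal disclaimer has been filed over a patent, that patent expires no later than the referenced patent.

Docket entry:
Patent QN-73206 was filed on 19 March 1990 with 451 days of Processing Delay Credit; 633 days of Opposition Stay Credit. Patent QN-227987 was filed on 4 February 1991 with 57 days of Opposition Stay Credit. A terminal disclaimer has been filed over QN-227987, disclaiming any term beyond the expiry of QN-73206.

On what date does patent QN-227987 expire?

Natural term of QN-227987:
  Base: filing + 23 years → 4 February 2014.
  Opposition Stay Credit: +57 days → 2 April 2014.
Expiry of referenced patent QN-73206:
  Base: filing + 23 years → 19 March 2013.
  Processing Delay Credit: +451 days → 13 June 2014.
  Opposition Stay Credit: +633 days → 7 March 2016.
Terminal disclaimer: QN-227987 expires on the earlier of 2 April 2014 and 7 March 2016.

April 2, 2014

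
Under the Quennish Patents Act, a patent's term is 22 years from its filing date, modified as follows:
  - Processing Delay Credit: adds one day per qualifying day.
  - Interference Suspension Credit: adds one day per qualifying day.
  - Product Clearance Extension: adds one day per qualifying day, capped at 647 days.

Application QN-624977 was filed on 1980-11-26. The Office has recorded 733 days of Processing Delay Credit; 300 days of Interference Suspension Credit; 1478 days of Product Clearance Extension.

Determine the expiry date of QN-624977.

July 3, 2007

Base term: filing date + 22 years → 26 November 2002.
Processing Delay Credit: +733 days → 28 November 2004.
Interference Suspension Credit: +300 days → 24 September 2005.
Product Clearance Extension: 1478 days claimed exceeds the 647-day cap, so +647 days → 3 July 2007.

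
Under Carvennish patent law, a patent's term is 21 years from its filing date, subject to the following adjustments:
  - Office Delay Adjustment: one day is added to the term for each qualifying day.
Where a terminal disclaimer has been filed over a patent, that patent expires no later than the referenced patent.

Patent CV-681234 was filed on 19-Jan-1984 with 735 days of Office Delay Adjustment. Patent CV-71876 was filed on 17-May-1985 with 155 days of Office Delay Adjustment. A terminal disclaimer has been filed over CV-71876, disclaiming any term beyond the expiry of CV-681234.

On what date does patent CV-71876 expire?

Natural term of CV-71876:
  Base: filing + 21 years → 17 May 2006.
  Office Delay Adjustment: +155 days → 19 October 2006.
Expiry of referenced patent CV-681234:
  Base: filing + 21 years → 19 January 2005.
  Office Delay Adjustment: +735 days → 24 January 2007.
Terminal disclaimer: CV-71876 expires on the earlier of 19 October 2006 and 24 January 2007.

2006-10-19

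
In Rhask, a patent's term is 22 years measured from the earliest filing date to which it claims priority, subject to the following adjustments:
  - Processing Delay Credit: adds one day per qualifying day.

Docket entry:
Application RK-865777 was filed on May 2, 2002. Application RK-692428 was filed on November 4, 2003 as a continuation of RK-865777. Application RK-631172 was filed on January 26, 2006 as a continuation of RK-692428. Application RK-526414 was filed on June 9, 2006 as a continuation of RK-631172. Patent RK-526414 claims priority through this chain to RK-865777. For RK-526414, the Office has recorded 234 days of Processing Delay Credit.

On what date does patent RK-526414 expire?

Earliest priority filing: 2 May 2002.
Base term: 2 May 2002 + 22 years → 2 May 2024.
Processing Delay Credit: +234 days → 22 December 2024.

December 22, 2024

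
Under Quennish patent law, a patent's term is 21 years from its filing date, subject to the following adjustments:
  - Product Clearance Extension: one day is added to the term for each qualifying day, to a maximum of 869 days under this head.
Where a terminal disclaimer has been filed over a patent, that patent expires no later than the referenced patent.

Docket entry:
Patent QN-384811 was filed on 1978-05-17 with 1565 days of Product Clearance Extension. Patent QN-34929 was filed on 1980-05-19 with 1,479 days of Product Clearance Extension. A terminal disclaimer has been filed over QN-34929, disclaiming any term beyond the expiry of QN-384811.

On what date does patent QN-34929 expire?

Natural term of QN-34929:
  Base: filing + 21 years → 19 May 2001.
  Product Clearance Extension: 1479 days claimed exceeds the 869-day cap, so +869 days → 5 October 2003.
Expiry of referenced patent QN-384811:
  Base: filing + 21 years → 17 May 1999.
  Product Clearance Extension: 1565 days claimed exceeds the 869-day cap, so +869 days → 2 October 2001.
Terminal disclaimer: QN-34929 expires on the earlier of 5 October 2003 and 2 October 2001.

October 2, 2001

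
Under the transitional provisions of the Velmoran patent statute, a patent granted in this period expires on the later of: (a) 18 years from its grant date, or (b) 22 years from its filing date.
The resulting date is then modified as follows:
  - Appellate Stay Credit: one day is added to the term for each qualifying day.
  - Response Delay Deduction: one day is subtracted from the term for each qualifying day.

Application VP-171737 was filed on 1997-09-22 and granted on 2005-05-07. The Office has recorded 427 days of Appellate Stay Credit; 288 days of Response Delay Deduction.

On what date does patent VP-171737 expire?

2023-09-23

(a) grant + 18 years → 7 May 2023.
(b) filing + 22 years → 22 September 2019.
Later of the two: 7 May 2023.
Appellate Stay Credit: +427 days → 7 July 2024.
Response Delay Deduction: −288 days → 23 September 2023.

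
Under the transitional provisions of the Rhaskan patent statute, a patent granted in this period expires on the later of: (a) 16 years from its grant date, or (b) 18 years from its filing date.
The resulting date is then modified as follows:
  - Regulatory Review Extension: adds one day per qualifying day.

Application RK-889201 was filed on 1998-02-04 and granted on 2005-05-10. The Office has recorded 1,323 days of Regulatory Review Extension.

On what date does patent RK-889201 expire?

(a) grant + 16 years → 10 May 2021.
(b) filing + 18 years → 4 February 2016.
Later of the two: 10 May 2021.
Regulatory Review Extension: +1323 days → 23 December 2024.

2024-12-23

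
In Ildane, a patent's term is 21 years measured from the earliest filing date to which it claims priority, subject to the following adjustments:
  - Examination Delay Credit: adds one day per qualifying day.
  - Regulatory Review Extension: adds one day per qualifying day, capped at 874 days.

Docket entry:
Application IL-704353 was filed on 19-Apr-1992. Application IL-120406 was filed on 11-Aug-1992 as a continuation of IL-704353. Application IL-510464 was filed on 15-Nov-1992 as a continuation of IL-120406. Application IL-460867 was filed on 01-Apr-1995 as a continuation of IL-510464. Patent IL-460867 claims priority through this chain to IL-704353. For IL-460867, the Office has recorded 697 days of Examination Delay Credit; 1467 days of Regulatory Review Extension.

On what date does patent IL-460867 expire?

Earliest priority filing: 19 April 1992.
Base term: 19 April 1992 + 21 years → 19 April 2013.
Examination Delay Credit: +697 days → 17 March 2015.
Regulatory Review Extension: 1467 days claimed exceeds the 874-day cap, so +874 days → 7 August 2017.

2017-08-07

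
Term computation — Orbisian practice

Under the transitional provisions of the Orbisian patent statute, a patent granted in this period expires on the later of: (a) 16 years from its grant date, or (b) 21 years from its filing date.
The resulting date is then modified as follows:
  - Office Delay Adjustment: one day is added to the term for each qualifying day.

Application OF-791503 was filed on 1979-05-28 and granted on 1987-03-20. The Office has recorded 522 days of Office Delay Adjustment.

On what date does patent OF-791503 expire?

(a) grant + 16 years → 20 March 2003.
(b) filing + 21 years → 28 May 2000.
Later of the two: 20 March 2003.
Office Delay Adjustment: +522 days → 23 August 2004.

2004-08-23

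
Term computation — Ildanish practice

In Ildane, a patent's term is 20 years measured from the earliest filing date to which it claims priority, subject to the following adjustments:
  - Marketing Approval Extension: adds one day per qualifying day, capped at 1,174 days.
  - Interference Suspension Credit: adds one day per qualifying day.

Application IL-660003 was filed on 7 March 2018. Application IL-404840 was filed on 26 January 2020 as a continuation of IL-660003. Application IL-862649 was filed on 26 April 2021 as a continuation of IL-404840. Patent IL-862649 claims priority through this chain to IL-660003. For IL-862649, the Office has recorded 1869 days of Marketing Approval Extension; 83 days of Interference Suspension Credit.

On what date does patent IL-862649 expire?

August 15, 2041

Earliest priority filing: 7 March 2018.
Base term: 7 March 2018 + 20 years → 7 March 2038.
Marketing Approval Extension: 1869 days claimed exceeds the 1174-day cap, so +1174 days → 24 May 2041.
Interference Suspension Credit: +83 days → 15 August 2041.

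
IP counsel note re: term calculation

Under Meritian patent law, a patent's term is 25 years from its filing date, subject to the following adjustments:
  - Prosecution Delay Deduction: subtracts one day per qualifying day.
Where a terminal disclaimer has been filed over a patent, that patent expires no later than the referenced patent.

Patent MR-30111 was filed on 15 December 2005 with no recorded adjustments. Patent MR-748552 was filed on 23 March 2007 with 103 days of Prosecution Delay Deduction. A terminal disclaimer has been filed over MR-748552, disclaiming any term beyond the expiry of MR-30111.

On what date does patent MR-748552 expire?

2030-12-15

Natural term of MR-748552:
  Base: filing + 25 years → 23 March 2032.
  Prosecution Delay Deduction: −103 days → 11 December 2031.
Expiry of referenced patent MR-30111:
  Base: filing + 25 years → 15 December 2030.
Terminal disclaimer: MR-748552 expires on the earlier of 11 December 2031 and 15 December 2030.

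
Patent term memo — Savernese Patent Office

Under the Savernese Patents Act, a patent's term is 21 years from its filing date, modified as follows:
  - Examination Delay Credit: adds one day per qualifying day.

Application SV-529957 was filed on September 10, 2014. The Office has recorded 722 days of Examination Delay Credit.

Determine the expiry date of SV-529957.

2037-09-01

Base term: filing date + 21 years → 10 September 2035.
Examination Delay Credit: +722 days → 1 September 2037.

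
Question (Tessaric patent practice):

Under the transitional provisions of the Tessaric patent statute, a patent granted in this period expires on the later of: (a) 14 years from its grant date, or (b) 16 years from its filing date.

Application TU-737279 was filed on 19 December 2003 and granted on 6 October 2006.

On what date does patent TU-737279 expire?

(a) grant + 14 years → 6 October 2020.
(b) filing + 16 years → 19 December 2019.
Later of the two: 6 October 2020.

2020-10-06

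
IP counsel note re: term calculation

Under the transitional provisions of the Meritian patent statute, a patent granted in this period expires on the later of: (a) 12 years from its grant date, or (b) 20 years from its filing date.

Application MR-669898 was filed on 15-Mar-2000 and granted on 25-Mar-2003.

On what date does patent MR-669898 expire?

(a) grant + 12 years → 25 March 2015.
(b) filing + 20 years → 15 March 2020.
Later of the two: 15 March 2020.

March 15, 2020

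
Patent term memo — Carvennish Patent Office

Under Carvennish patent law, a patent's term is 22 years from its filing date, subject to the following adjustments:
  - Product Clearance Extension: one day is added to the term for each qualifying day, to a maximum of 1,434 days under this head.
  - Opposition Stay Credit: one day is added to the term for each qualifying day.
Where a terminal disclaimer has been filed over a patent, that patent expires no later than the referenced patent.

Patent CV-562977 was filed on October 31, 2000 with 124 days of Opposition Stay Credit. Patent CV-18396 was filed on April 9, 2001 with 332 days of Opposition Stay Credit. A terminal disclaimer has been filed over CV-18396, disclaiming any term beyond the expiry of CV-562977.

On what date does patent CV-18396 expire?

2023-03-04

Natural term of CV-18396:
  Base: filing + 22 years → 9 April 2023.
  Opposition Stay Credit: +332 days → 6 March 2024.
Expiry of referenced patent CV-562977:
  Base: filing + 22 years → 31 October 2022.
  Opposition Stay Credit: +124 days → 4 March 2023.
Terminal disclaimer: CV-18396 expires on the earlier of 6 March 2024 and 4 March 2023.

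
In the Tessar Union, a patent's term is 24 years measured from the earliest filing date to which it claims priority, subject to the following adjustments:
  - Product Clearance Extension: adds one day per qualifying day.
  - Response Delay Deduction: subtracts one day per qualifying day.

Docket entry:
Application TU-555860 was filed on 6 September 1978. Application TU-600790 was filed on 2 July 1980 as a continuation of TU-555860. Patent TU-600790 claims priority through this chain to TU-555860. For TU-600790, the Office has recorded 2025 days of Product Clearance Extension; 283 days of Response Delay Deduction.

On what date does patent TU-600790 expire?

Earliest priority filing: 6 September 1978.
Base term: 6 September 1978 + 24 years → 6 September 2002.
Product Clearance Extension: +2025 days → 23 March 2008.
Response Delay Deduction: −283 days → 14 June 2007.

2007-06-14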